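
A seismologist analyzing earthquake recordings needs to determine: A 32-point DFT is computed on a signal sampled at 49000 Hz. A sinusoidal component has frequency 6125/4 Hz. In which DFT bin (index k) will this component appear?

DFT frequency resolution = f_s/N = 49000/32 = 6125/4 Hz
Bin index k = f_signal / resolution = 6125/4 / 6125/4 = 1
The signal frequency 6125/4 Hz falls in DFT bin k = 1.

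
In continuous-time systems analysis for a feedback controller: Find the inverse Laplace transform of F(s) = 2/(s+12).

Standard pair: k/(s+a) <-> k*e^(-at)*u(t)
With k=2, a=12: f(t) = 2*e^(-12t)*u(t)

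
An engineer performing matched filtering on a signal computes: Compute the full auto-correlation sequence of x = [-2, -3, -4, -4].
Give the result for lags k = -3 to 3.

r_xx[k] = sum_m x[m]*x[m+k], indexed from 0, for k = -3 to 3:
  r_xx[-3] = x[3]*x[0] = 8
  r_xx[-2] = x[2]*x[0] + x[3]*x[1] = 20
  r_xx[-1] = x[1]*x[0] + x[2]*x[1] + x[3]*x[2] = 34
  r_xx[0] = x[0]*x[0] + x[1]*x[1] + x[2]*x[2] + x[3]*x[3] = 45
  r_xx[1] = x[0]*x[1] + x[1]*x[2] + x[2]*x[3] = 34
  r_xx[2] = x[0]*x[2] + x[1]*x[3] = 20
  r_xx[3] = x[0]*x[3] = 8
r_xx = [8, 20, 34, 45, 34, 20, 8]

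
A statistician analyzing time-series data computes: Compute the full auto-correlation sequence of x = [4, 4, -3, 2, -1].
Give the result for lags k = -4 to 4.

r_xx[k] = sum_m x[m]*x[m+k], indexed from 0, for k = -4 to 4:
  r_xx[-4] = x[4]*x[0] = -4
  r_xx[-3] = x[3]*x[0] + x[4]*x[1] = 4
  r_xx[-2] = x[2]*x[0] + x[3]*x[1] + x[4]*x[2] = -1
  r_xx[-1] = x[1]*x[0] + x[2]*x[1] + x[3]*x[2] + x[4]*x[3] = -4
  r_xx[0] = x[0]*x[0] + x[1]*x[1] + x[2]*x[2] + x[3]*x[3] + x[4]*x[4] = 46
  r_xx[1] = x[0]*x[1] + x[1]*x[2] + x[2]*x[3] + x[3]*x[4] = -4
  r_xx[2] = x[0]*x[2] + x[1]*x[3] + x[2]*x[4] = -1
  r_xx[3] = x[0]*x[3] + x[1]*x[4] = 4
  r_xx[4] = x[0]*x[4] = -4
r_xx = [-4, 4, -1, -4, 46, -4, -1, 4, -4]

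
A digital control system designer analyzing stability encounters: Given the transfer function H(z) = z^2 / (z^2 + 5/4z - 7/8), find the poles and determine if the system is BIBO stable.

Poles are roots of the denominator: z^2 + 5/4z - 7/8 = 0.
Quadratic formula: z = [-(5/4) +/- sqrt((5/4)^2 - 4*(-7/8))] / 2
Discriminant = 25/16 + 7/2 = 81/16; sqrt = 9/4.
z = (-5/4 +/- 9/4) / 2 => z = 1/2 or z = -7/4.
|p1| = 7/4, |p2| = 1/2.
For BIBO stability, all poles must lie inside the unit circle (|p| < 1).
System is UNSTABLE since at least one |p| >= 1.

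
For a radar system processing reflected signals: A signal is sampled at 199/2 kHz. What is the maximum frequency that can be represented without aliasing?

The maximum frequency that can be represented without aliasing
is the Nyquist frequency: f_max = f_s / 2 = 199/2 kHz / 2 = 199/4 kHz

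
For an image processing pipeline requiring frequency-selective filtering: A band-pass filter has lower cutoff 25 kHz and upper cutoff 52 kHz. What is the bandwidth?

Bandwidth = f_high - f_low
= 52 kHz - 25 kHz = 27 kHz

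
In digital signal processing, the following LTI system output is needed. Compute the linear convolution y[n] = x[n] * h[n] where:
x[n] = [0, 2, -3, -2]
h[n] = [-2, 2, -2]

y[n] = sum_k x[k]*h[n-k]. Output length = len(x) + len(h) - 1 = 4 + 3 - 1 = 6.
y[0] = 0*-2 = 0
y[1] = 2*-2 + 0*2 = -4
y[2] = -3*-2 + 2*2 + 0*-2 = 10
y[3] = -2*-2 + -3*2 + 2*-2 = -6
y[4] = -2*2 + -3*-2 = 2
y[5] = -2*-2 = 4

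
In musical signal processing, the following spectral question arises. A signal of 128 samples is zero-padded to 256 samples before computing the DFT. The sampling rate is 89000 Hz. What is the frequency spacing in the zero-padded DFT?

Original DFT: N = 128, resolution = f_s/N = 89000/128 = 11125/16 Hz
Zero-padded DFT: N = 256, resolution = f_s/N = 89000/256 = 11125/32 Hz
Zero-padding interpolates the spectrum (finer frequency grid)
but does NOT improve the true spectral resolution (ability to resolve close frequencies).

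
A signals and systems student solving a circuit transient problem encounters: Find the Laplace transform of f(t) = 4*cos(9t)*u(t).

Standard pair: cos(wt)*u(t) <-> s/(s^2+w^2)
With w = 9: L{4*cos(9t)*u(t)} = 4s/(s^2+81)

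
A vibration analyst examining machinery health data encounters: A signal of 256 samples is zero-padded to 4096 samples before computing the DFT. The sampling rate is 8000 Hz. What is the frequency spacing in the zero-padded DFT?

Original DFT: N = 256, resolution = f_s/N = 8000/256 = 125/4 Hz
Zero-padded DFT: N = 4096, resolution = f_s/N = 8000/4096 = 125/64 Hz
Zero-padding interpolates the spectrum (finer frequency grid)
but does NOT improve the true spectral resolution (ability to resolve close frequencies).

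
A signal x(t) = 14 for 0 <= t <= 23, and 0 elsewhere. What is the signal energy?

Energy = integral of |x(t)|^2 dt over the signal duration
= 14^2 * 23 = 196 * 23 = 4508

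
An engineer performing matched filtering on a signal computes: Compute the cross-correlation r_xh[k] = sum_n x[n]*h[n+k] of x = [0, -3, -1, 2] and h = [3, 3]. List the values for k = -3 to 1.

Both sequences indexed from 0 and zero outside their support.
Lags with overlap: k = -3 to 1.
  r_xh[-3] = x[3]*h[0] = 6
  r_xh[-2] = x[2]*h[0] + x[3]*h[1] = 3
  r_xh[-1] = x[1]*h[0] + x[2]*h[1] = -12
  r_xh[0] = x[0]*h[0] + x[1]*h[1] = -9
  r_xh[1] = x[0]*h[1] = 0
r_xh = [6, 3, -12, -9, 0] (for k = -3, ..., 1)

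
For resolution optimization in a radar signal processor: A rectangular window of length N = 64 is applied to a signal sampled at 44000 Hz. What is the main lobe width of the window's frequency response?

For a rectangular window of length N,
the main lobe width in frequency is 2*f_s/N.
= 2*44000/64 = 1375 Hz
This determines the minimum frequency separation for resolving two sinusoids.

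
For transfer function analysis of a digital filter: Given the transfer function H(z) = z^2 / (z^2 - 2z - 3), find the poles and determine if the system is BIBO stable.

Poles are roots of the denominator: z^2 - 2z - 3 = 0.
Quadratic formula: z = [-(-2) +/- sqrt((-2)^2 - 4*(-3))] / 2
Discriminant = 4 + 12 = 16; sqrt = 4.
z = (2 +/- 4) / 2 => z = 3 or z = -1.
|p1| = 1, |p2| = 3.
For BIBO stability, all poles must lie inside the unit circle (|p| < 1).
System is UNSTABLE since at least one |p| >= 1.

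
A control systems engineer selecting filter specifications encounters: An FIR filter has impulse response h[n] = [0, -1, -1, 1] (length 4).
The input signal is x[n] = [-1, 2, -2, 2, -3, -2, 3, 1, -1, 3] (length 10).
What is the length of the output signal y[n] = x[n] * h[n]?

For linear convolution, the output length is:
len(y) = len(x) + len(h) - 1 = 10 + 4 - 1 = 13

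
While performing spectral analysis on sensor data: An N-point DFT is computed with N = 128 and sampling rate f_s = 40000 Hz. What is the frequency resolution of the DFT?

DFT frequency resolution = f_s / N
= 40000 / 128 = 625/2 Hz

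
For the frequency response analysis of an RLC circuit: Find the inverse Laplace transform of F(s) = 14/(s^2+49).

Standard pair: w/(s^2+w^2) <-> sin(wt)*u(t)
Recognize w^2 = 49, so w = 7; numerator 14 = 2*7.
f(t) = 2*sin(7t)*u(t)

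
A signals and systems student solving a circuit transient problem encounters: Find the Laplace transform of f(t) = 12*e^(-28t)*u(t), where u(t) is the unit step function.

Standard Laplace transform pair:
e^(-at)*u(t) <-> 1/(s+a)
With a = 28: L{12*e^(-28t)*u(t)} = 12/(s+28), ROC: Re(s) > -28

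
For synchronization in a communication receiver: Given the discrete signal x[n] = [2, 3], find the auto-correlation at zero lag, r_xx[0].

The auto-correlation at zero lag r_xx[0] equals the signal energy.
r_xx[0] = sum of x[n]^2 = 2^2 + 3^2
= 4 + 9 = 13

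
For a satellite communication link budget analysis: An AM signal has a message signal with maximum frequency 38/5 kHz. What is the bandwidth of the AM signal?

In AM (double-sideband), the bandwidth is twice the message frequency.
BW = 2 * f_m = 2 * 38/5 kHz = 76/5 kHz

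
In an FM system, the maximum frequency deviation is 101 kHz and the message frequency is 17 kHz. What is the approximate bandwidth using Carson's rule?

Carson's rule: BW = 2*(delta_f + f_m)
= 2*(101 + 17) kHz = 236 kHz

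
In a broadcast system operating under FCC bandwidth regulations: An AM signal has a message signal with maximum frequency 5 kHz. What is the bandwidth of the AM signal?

In AM (double-sideband), the bandwidth is twice the message frequency.
BW = 2 * f_m = 2 * 5 kHz = 10 kHz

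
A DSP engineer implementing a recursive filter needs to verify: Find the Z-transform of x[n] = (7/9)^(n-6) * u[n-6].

Time-shifting property: if X(z) = Z{x[n]}, then Z{x[n-d]} = z^(-d) * X(z)
X(z) = z/(z - 7/9) for x[n] = (7/9)^n * u[n]
Z{x[n-6]} = z^(-6) * z/(z - 7/9) = z^(-5)/(z - 7/9)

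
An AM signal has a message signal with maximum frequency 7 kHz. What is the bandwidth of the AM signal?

In AM (double-sideband), the bandwidth is twice the message frequency.
BW = 2 * f_m = 2 * 7 kHz = 14 kHz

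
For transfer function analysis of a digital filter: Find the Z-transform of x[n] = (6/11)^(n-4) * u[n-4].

Time-shifting property: if X(z) = Z{x[n]}, then Z{x[n-d]} = z^(-d) * X(z)
X(z) = z/(z - 6/11) for x[n] = (6/11)^n * u[n]
Z{x[n-4]} = z^(-4) * z/(z - 6/11) = z^(-3)/(z - 6/11)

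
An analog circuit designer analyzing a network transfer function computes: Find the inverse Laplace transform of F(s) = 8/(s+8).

Standard pair: k/(s+a) <-> k*e^(-at)*u(t)
With k=8, a=8: f(t) = 8*e^(-8t)*u(t)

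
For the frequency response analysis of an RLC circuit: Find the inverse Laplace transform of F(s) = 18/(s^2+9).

Standard pair: w/(s^2+w^2) <-> sin(wt)*u(t)
Recognize w^2 = 9, so w = 3; numerator 18 = 6*3.
f(t) = 6*sin(3t)*u(t)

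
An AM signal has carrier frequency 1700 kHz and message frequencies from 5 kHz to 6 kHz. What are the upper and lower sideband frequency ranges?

Upper sideband (USB) = fc + [fm_low, fm_high] = 1700 + [5, 6] = [1705, 1706] kHz
Lower sideband (LSB) = fc - [fm_high, fm_low] = 1700 - [6, 5] = [1694, 1695] kHz
Total occupied spectrum: 1694 kHz to 1706 kHz (plus carrier at 1700 kHz)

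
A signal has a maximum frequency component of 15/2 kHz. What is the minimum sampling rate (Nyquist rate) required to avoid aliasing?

By the Nyquist-Shannon sampling theorem,
the minimum sampling rate (Nyquist rate) must be at least 2 * f_max.
Nyquist rate = 2 * 15/2 kHz = 15 kHz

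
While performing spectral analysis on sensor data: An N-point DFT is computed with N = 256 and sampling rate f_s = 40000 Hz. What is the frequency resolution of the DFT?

DFT frequency resolution = f_s / N
= 40000 / 256 = 625/4 Hz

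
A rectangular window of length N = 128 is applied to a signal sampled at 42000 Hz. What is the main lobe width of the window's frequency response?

For a rectangular window of length N,
the main lobe width in frequency is 2*f_s/N.
= 2*42000/128 = 2625/4 Hz
This determines the minimum frequency separation for resolving two sinusoids.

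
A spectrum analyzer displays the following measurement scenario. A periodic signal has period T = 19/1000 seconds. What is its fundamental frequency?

The fundamental frequency is the reciprocal of the period.
f = 1/T = 1/(19/1000) = 1000/19 Hz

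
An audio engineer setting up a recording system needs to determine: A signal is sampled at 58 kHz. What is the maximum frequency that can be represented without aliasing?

The maximum frequency that can be represented without aliasing
is the Nyquist frequency: f_max = f_s / 2 = 58 kHz / 2 = 29 kHz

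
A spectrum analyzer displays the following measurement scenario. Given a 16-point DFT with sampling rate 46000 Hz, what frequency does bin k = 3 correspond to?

The frequency of DFT bin k is: f_k = k * f_s / N
f_3 = 3 * 46000 / 16 = 8625 Hz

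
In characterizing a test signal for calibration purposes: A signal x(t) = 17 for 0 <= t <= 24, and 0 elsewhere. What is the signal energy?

Energy = integral of |x(t)|^2 dt over the signal duration
= 17^2 * 24 = 289 * 24 = 6936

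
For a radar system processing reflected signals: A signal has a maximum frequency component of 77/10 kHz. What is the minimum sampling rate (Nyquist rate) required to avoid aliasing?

By the Nyquist-Shannon sampling theorem,
the minimum sampling rate (Nyquist rate) must be at least 2 * f_max.
Nyquist rate = 2 * 77/10 kHz = 77/5 kHz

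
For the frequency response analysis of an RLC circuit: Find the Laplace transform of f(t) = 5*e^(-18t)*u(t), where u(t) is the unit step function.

Standard Laplace transform pair:
e^(-at)*u(t) <-> 1/(s+a)
With a = 18: L{5*e^(-18t)*u(t)} = 5/(s+18), ROC: Re(s) > -18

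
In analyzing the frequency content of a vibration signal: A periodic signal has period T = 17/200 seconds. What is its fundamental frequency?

The fundamental frequency is the reciprocal of the period.
f = 1/T = 1/(17/200) = 200/17 Hz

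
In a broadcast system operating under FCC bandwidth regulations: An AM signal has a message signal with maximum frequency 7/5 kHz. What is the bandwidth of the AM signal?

In AM (double-sideband), the bandwidth is twice the message frequency.
BW = 2 * f_m = 2 * 7/5 kHz = 14/5 kHz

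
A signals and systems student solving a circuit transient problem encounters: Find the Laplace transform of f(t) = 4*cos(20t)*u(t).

Standard pair: cos(wt)*u(t) <-> s/(s^2+w^2)
With w = 20: L{4*cos(20t)*u(t)} = 4s/(s^2+400)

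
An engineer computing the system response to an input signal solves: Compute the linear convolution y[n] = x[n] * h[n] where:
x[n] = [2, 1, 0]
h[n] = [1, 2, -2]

y[n] = sum_k x[k]*h[n-k]. Output length = len(x) + len(h) - 1 = 3 + 3 - 1 = 5.
y[0] = 2*1 = 2
y[1] = 1*1 + 2*2 = 5
y[2] = 0*1 + 1*2 + 2*-2 = -2
y[3] = 0*2 + 1*-2 = -2
y[4] = 0*-2 = 0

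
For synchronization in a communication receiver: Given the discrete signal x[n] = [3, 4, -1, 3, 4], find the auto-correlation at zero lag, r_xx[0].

The auto-correlation at zero lag r_xx[0] equals the signal energy.
r_xx[0] = sum of x[n]^2 = 3^2 + 4^2 + (-1)^2 + 3^2 + 4^2
= 9 + 16 + 1 + 9 + 16 = 51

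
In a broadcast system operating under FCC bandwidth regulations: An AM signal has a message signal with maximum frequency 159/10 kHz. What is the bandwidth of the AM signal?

In AM (double-sideband), the bandwidth is twice the message frequency.
BW = 2 * f_m = 2 * 159/10 kHz = 159/5 kHz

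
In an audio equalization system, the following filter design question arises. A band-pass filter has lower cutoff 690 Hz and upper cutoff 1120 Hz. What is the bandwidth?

Bandwidth = f_high - f_low
= 1120 Hz - 690 Hz = 430 Hz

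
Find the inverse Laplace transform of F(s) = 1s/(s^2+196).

Standard pair: s/(s^2+w^2) <-> cos(wt)*u(t)
With k=1, w=14: f(t) = cos(14t)*u(t)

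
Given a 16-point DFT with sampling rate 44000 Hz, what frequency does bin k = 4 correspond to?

The frequency of DFT bin k is: f_k = k * f_s / N
f_4 = 4 * 44000 / 16 = 11000 Hz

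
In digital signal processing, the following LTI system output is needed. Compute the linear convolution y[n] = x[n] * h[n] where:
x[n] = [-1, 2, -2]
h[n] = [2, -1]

y[n] = sum_k x[k]*h[n-k]. Output length = len(x) + len(h) - 1 = 3 + 2 - 1 = 4.
y[0] = -1*2 = -2
y[1] = 2*2 + -1*-1 = 5
y[2] = -2*2 + 2*-1 = -6
y[3] = -2*-1 = 2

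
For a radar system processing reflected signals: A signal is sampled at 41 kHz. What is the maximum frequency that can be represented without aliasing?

The maximum frequency that can be represented without aliasing
is the Nyquist frequency: f_max = f_s / 2 = 41 kHz / 2 = 41/2 kHz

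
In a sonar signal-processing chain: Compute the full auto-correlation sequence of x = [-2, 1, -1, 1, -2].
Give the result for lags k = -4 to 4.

r_xx[k] = sum_m x[m]*x[m+k], indexed from 0, for k = -4 to 4:
  r_xx[-4] = x[4]*x[0] = 4
  r_xx[-3] = x[3]*x[0] + x[4]*x[1] = -4
  r_xx[-2] = x[2]*x[0] + x[3]*x[1] + x[4]*x[2] = 5
  r_xx[-1] = x[1]*x[0] + x[2]*x[1] + x[3]*x[2] + x[4]*x[3] = -6
  r_xx[0] = x[0]*x[0] + x[1]*x[1] + x[2]*x[2] + x[3]*x[3] + x[4]*x[4] = 11
  r_xx[1] = x[0]*x[1] + x[1]*x[2] + x[2]*x[3] + x[3]*x[4] = -6
  r_xx[2] = x[0]*x[2] + x[1]*x[3] + x[2]*x[4] = 5
  r_xx[3] = x[0]*x[3] + x[1]*x[4] = -4
  r_xx[4] = x[0]*x[4] = 4
r_xx = [4, -4, 5, -6, 11, -6, 5, -4, 4]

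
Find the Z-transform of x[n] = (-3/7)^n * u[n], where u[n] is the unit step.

The Z-transform of a^n * u[n] is z/(z-a) for |z| > |a|.
Here a = -3/7, so X(z) = z/(z - (-3/7)) = 7z/(7z + 3)
ROC: |z| > 3/7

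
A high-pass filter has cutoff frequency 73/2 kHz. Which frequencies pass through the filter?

A high-pass filter passes all frequencies above the cutoff frequency 73/2 kHz and attenuates lower frequencies.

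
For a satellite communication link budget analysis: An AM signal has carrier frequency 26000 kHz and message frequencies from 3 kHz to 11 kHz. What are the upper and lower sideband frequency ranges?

Upper sideband (USB) = fc + [fm_low, fm_high] = 26000 + [3, 11] = [26003, 26011] kHz
Lower sideband (LSB) = fc - [fm_high, fm_low] = 26000 - [11, 3] = [25989, 25997] kHz
Total occupied spectrum: 25989 kHz to 26011 kHz (plus carrier at 26000 kHz)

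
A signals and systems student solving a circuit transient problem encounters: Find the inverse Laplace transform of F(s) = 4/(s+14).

Standard pair: k/(s+a) <-> k*e^(-at)*u(t)
With k=4, a=14: f(t) = 4*e^(-14t)*u(t)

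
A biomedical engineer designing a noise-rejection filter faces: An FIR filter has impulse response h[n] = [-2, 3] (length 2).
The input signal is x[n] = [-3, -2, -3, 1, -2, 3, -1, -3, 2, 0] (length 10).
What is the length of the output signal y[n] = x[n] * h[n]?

For linear convolution, the output length is:
len(y) = len(x) + len(h) - 1 = 10 + 2 - 1 = 11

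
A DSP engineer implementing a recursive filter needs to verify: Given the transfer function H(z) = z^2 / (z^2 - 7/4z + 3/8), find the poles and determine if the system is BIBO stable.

Poles are roots of the denominator: z^2 - 7/4z + 3/8 = 0.
Quadratic formula: z = [-(-7/4) +/- sqrt((-7/4)^2 - 4*(3/8))] / 2
Discriminant = 49/16 - 3/2 = 25/16; sqrt = 5/4.
z = (7/4 +/- 5/4) / 2 => z = 3/2 or z = 1/4.
|p1| = 3/2, |p2| = 1/4.
For BIBO stability, all poles must lie inside the unit circle (|p| < 1).
System is UNSTABLE since at least one |p| >= 1.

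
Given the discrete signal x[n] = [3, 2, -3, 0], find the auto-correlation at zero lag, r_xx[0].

The auto-correlation at zero lag r_xx[0] equals the signal energy.
r_xx[0] = sum of x[n]^2 = 3^2 + 2^2 + (-3)^2 + 0^2
= 9 + 4 + 9 + 0 = 22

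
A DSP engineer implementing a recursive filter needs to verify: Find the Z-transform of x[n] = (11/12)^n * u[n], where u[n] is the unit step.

The Z-transform of a^n * u[n] is z/(z-a) for |z| > |a|.
Here a = 11/12, so X(z) = z/(z - (11/12)) = 12z/(12z - 11)
ROC: |z| > 11/12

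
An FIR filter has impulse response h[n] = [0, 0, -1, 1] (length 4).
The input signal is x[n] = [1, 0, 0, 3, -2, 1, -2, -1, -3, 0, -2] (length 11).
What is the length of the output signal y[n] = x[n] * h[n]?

For linear convolution, the output length is:
len(y) = len(x) + len(h) - 1 = 11 + 4 - 1 = 14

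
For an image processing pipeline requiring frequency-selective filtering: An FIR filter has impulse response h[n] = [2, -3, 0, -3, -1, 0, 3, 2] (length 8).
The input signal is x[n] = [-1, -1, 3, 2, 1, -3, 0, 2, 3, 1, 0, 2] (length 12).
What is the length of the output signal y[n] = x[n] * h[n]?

For linear convolution, the output length is:
len(y) = len(x) + len(h) - 1 = 12 + 8 - 1 = 19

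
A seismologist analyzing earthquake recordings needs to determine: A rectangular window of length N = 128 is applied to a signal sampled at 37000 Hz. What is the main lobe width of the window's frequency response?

For a rectangular window of length N,
the main lobe width in frequency is 2*f_s/N.
= 2*37000/128 = 4625/8 Hz
This determines the minimum frequency separation for resolving two sinusoids.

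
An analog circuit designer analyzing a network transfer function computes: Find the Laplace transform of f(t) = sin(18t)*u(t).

Standard pair: sin(wt)*u(t) <-> w/(s^2+w^2)
With w = 18: L{sin(18t)*u(t)} = 18/(s^2+324)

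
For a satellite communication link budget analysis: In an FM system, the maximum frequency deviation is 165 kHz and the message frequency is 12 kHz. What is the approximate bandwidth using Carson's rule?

Carson's rule: BW = 2*(delta_f + f_m)
= 2*(165 + 12) kHz = 354 kHz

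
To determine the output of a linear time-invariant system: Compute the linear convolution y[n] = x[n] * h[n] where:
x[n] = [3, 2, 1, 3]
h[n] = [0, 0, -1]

y[n] = sum_k x[k]*h[n-k]. Output length = len(x) + len(h) - 1 = 4 + 3 - 1 = 6.
y[0] = 3*0 = 0
y[1] = 2*0 + 3*0 = 0
y[2] = 1*0 + 2*0 + 3*-1 = -3
y[3] = 3*0 + 1*0 + 2*-1 = -2
y[4] = 3*0 + 1*-1 = -1
y[5] = 3*-1 = -3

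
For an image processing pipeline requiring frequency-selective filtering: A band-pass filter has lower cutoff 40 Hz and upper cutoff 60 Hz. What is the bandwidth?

Bandwidth = f_high - f_low
= 60 Hz - 40 Hz = 20 Hz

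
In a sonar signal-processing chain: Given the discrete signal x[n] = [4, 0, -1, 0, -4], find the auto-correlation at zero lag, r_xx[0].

The auto-correlation at zero lag r_xx[0] equals the signal energy.
r_xx[0] = sum of x[n]^2 = 4^2 + 0^2 + (-1)^2 + 0^2 + (-4)^2
= 16 + 0 + 1 + 0 + 16 = 33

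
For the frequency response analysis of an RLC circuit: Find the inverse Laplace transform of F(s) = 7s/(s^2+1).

Standard pair: s/(s^2+w^2) <-> cos(wt)*u(t)
With k=7, w=1: f(t) = 7*cos(t)*u(t)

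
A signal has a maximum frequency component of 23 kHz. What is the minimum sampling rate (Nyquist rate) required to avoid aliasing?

By the Nyquist-Shannon sampling theorem,
the minimum sampling rate (Nyquist rate) must be at least 2 * f_max.
Nyquist rate = 2 * 23 kHz = 46 kHz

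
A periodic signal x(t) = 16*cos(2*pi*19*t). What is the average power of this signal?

Average power of A*cos(wt) is A^2/2.
P = 16^2 / 2 = 256/2 = 128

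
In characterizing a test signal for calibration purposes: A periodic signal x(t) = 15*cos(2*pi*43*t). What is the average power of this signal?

Average power of A*cos(wt) is A^2/2.
P = 15^2 / 2 = 225/2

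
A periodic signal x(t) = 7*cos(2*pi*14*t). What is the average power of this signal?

Average power of A*cos(wt) is A^2/2.
P = 7^2 / 2 = 49/2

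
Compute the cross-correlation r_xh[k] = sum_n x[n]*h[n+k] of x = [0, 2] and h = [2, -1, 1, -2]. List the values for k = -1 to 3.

Both sequences indexed from 0 and zero outside their support.
Lags with overlap: k = -1 to 3.
  r_xh[-1] = x[1]*h[0] = 4
  r_xh[0] = x[0]*h[0] + x[1]*h[1] = -2
  r_xh[1] = x[0]*h[1] + x[1]*h[2] = 2
  r_xh[2] = x[0]*h[2] + x[1]*h[3] = -4
  r_xh[3] = x[0]*h[3] = 0
r_xh = [4, -2, 2, -4, 0] (for k = -1, ..., 3)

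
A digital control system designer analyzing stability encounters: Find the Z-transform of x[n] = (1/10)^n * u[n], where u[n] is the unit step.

The Z-transform of a^n * u[n] is z/(z-a) for |z| > |a|.
Here a = 1/10, so X(z) = z/(z - (1/10)) = 10z/(10z - 1)
ROC: |z| > 1/10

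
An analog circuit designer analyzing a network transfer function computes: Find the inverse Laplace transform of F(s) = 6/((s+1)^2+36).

Standard pair: w/((s+a)^2+w^2) <-> e^(-at)*sin(wt)*u(t)
With a=1, w=6: f(t) = e^(-t)*sin(6t)*u(t)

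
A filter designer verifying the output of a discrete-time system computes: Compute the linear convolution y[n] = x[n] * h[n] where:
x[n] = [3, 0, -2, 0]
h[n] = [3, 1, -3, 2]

y[n] = sum_k x[k]*h[n-k]. Output length = len(x) + len(h) - 1 = 4 + 4 - 1 = 7.
y[0] = 3*3 = 9
y[1] = 0*3 + 3*1 = 3
y[2] = -2*3 + 0*1 + 3*-3 = -15
y[3] = 0*3 + -2*1 + 0*-3 + 3*2 = 4
y[4] = 0*1 + -2*-3 + 0*2 = 6
y[5] = 0*-3 + -2*2 = -4
y[6] = 0*2 = 0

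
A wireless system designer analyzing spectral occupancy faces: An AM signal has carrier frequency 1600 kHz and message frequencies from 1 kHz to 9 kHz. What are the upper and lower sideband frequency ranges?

Upper sideband (USB) = fc + [fm_low, fm_high] = 1600 + [1, 9] = [1601, 1609] kHz
Lower sideband (LSB) = fc - [fm_high, fm_low] = 1600 - [9, 1] = [1591, 1599] kHz
Total occupied spectrum: 1591 kHz to 1609 kHz (plus carrier at 1600 kHz)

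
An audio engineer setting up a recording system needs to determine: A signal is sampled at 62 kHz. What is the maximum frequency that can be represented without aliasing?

The maximum frequency that can be represented without aliasing
is the Nyquist frequency: f_max = f_s / 2 = 62 kHz / 2 = 31 kHz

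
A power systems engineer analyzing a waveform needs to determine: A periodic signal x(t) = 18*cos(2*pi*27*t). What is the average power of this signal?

Average power of A*cos(wt) is A^2/2.
P = 18^2 / 2 = 324/2 = 162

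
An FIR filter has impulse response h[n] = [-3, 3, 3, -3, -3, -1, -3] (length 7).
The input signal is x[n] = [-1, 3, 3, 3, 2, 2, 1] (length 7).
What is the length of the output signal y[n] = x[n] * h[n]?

For linear convolution, the output length is:
len(y) = len(x) + len(h) - 1 = 7 + 7 - 1 = 13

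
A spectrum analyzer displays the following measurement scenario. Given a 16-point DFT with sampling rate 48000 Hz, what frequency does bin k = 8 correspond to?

The frequency of DFT bin k is: f_k = k * f_s / N
f_8 = 8 * 48000 / 16 = 24000 Hz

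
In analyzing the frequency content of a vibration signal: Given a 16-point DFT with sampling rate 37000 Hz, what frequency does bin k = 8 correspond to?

The frequency of DFT bin k is: f_k = k * f_s / N
f_8 = 8 * 37000 / 16 = 18500 Hz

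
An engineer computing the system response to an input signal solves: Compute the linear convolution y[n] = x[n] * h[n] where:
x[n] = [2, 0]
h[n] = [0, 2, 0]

y[n] = sum_k x[k]*h[n-k]. Output length = len(x) + len(h) - 1 = 2 + 3 - 1 = 4.
y[0] = 2*0 = 0
y[1] = 0*0 + 2*2 = 4
y[2] = 0*2 + 2*0 = 0
y[3] = 0*0 = 0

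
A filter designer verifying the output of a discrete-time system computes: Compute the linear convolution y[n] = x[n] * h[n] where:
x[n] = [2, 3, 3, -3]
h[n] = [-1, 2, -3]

y[n] = sum_k x[k]*h[n-k]. Output length = len(x) + len(h) - 1 = 4 + 3 - 1 = 6.
y[0] = 2*-1 = -2
y[1] = 3*-1 + 2*2 = 1
y[2] = 3*-1 + 3*2 + 2*-3 = -3
y[3] = -3*-1 + 3*2 + 3*-3 = 0
y[4] = -3*2 + 3*-3 = -15
y[5] = -3*-3 = 9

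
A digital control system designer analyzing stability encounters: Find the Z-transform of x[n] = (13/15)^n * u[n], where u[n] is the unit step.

The Z-transform of a^n * u[n] is z/(z-a) for |z| > |a|.
Here a = 13/15, so X(z) = z/(z - (13/15)) = 15z/(15z - 13)
ROC: |z| > 13/15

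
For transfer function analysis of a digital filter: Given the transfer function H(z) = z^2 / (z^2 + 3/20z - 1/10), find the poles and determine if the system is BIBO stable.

Poles are roots of the denominator: z^2 + 3/20z - 1/10 = 0.
Quadratic formula: z = [-(3/20) +/- sqrt((3/20)^2 - 4*(-1/10))] / 2
Discriminant = 9/400 + 2/5 = 169/400; sqrt = 13/20.
z = (-3/20 +/- 13/20) / 2 => z = 1/4 or z = -2/5.
|p1| = 1/4, |p2| = 2/5.
For BIBO stability, all poles must lie inside the unit circle (|p| < 1).
System is STABLE since both |p| < 1.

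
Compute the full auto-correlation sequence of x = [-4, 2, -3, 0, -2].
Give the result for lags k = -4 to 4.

r_xx[k] = sum_m x[m]*x[m+k], indexed from 0, for k = -4 to 4:
  r_xx[-4] = x[4]*x[0] = 8
  r_xx[-3] = x[3]*x[0] + x[4]*x[1] = -4
  r_xx[-2] = x[2]*x[0] + x[3]*x[1] + x[4]*x[2] = 18
  r_xx[-1] = x[1]*x[0] + x[2]*x[1] + x[3]*x[2] + x[4]*x[3] = -14
  r_xx[0] = x[0]*x[0] + x[1]*x[1] + x[2]*x[2] + x[3]*x[3] + x[4]*x[4] = 33
  r_xx[1] = x[0]*x[1] + x[1]*x[2] + x[2]*x[3] + x[3]*x[4] = -14
  r_xx[2] = x[0]*x[2] + x[1]*x[3] + x[2]*x[4] = 18
  r_xx[3] = x[0]*x[3] + x[1]*x[4] = -4
  r_xx[4] = x[0]*x[4] = 8
r_xx = [8, -4, 18, -14, 33, -14, 18, -4, 8]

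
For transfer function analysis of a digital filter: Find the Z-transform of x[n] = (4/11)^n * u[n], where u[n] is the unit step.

The Z-transform of a^n * u[n] is z/(z-a) for |z| > |a|.
Here a = 4/11, so X(z) = z/(z - (4/11)) = 11z/(11z - 4)
ROC: |z| > 4/11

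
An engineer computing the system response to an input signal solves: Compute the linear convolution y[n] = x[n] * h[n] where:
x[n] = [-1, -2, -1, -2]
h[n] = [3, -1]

y[n] = sum_k x[k]*h[n-k]. Output length = len(x) + len(h) - 1 = 4 + 2 - 1 = 5.
y[0] = -1*3 = -3
y[1] = -2*3 + -1*-1 = -5
y[2] = -1*3 + -2*-1 = -1
y[3] = -2*3 + -1*-1 = -5
y[4] = -2*-1 = 2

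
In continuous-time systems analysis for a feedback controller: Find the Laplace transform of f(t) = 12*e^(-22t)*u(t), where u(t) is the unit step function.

Standard Laplace transform pair:
e^(-at)*u(t) <-> 1/(s+a)
With a = 22: L{12*e^(-22t)*u(t)} = 12/(s+22), ROC: Re(s) > -22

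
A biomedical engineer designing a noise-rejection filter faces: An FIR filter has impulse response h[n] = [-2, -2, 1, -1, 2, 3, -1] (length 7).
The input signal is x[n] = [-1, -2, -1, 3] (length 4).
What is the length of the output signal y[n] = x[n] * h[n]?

For linear convolution, the output length is:
len(y) = len(x) + len(h) - 1 = 4 + 7 - 1 = 10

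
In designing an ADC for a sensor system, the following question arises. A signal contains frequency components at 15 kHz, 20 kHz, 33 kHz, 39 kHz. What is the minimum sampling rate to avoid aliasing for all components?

The highest frequency component is f_max = 39 kHz.
Nyquist rate = 2 * f_max = 2 * 39 kHz = 78 kHz.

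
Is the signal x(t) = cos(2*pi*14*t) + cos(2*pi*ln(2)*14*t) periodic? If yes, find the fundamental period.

f1 = 14 Hz, f2 = 14*ln(2) Hz
Ratio f2/f1 = ln(2), which is irrational.
Since the frequency ratio is irrational, no common period exists.
The signal is not periodic.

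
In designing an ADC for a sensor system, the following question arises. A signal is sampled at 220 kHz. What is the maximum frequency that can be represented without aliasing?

The maximum frequency that can be represented without aliasing
is the Nyquist frequency: f_max = f_s / 2 = 220 kHz / 2 = 110 kHz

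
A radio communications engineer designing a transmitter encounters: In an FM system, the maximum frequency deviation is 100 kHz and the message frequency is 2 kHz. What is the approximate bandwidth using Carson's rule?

Carson's rule: BW = 2*(delta_f + f_m)
= 2*(100 + 2) kHz = 204 kHz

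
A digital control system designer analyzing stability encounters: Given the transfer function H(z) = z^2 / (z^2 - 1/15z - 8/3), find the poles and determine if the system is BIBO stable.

Poles are roots of the denominator: z^2 - 1/15z - 8/3 = 0.
Quadratic formula: z = [-(-1/15) +/- sqrt((-1/15)^2 - 4*(-8/3))] / 2
Discriminant = 1/225 + 32/3 = 2401/225; sqrt = 49/15.
z = (1/15 +/- 49/15) / 2 => z = 5/3 or z = -8/5.
|p1| = 5/3, |p2| = 8/5.
For BIBO stability, all poles must lie inside the unit circle (|p| < 1).
System is UNSTABLE since at least one |p| >= 1.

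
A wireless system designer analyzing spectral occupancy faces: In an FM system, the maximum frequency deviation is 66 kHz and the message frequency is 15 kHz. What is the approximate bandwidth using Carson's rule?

Carson's rule: BW = 2*(delta_f + f_m)
= 2*(66 + 15) kHz = 162 kHz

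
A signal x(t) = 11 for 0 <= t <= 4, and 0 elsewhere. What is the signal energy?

Energy = integral of |x(t)|^2 dt over the signal duration
= 11^2 * 4 = 121 * 4 = 484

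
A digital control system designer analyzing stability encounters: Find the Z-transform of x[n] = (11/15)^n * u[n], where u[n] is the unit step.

The Z-transform of a^n * u[n] is z/(z-a) for |z| > |a|.
Here a = 11/15, so X(z) = z/(z - (11/15)) = 15z/(15z - 11)
ROC: |z| > 11/15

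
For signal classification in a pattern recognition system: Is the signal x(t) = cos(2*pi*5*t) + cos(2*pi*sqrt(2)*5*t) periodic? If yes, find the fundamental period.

f1 = 5 Hz, f2 = 5*sqrt(2) Hz
Ratio f2/f1 = sqrt(2), which is irrational.
Since the frequency ratio is irrational, no common period exists.
The signal is not periodic.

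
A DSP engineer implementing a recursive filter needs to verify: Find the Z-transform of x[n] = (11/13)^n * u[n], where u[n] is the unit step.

The Z-transform of a^n * u[n] is z/(z-a) for |z| > |a|.
Here a = 11/13, so X(z) = z/(z - (11/13)) = 13z/(13z - 11)
ROC: |z| > 11/13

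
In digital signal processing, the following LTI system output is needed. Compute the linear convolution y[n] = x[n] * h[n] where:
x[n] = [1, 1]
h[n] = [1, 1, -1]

y[n] = sum_k x[k]*h[n-k]. Output length = len(x) + len(h) - 1 = 2 + 3 - 1 = 4.
y[0] = 1*1 = 1
y[1] = 1*1 + 1*1 = 2
y[2] = 1*1 + 1*-1 = 0
y[3] = 1*-1 = -1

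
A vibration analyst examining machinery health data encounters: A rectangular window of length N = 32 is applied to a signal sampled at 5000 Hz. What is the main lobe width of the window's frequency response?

For a rectangular window of length N,
the main lobe width in frequency is 2*f_s/N.
= 2*5000/32 = 625/2 Hz
This determines the minimum frequency separation for resolving two sinusoids.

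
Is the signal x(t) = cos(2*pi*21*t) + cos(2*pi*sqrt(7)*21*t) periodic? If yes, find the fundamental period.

f1 = 21 Hz, f2 = 21*sqrt(7) Hz
Ratio f2/f1 = sqrt(7), which is irrational.
Since the frequency ratio is irrational, no common period exists.
The signal is not periodic.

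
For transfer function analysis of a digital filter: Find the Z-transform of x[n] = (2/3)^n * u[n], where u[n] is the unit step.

The Z-transform of a^n * u[n] is z/(z-a) for |z| > |a|.
Here a = 2/3, so X(z) = z/(z - (2/3)) = 3z/(3z - 2)
ROC: |z| > 2/3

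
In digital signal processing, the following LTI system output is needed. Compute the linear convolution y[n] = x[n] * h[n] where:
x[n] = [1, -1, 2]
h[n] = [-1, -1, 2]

y[n] = sum_k x[k]*h[n-k]. Output length = len(x) + len(h) - 1 = 3 + 3 - 1 = 5.
y[0] = 1*-1 = -1
y[1] = -1*-1 + 1*-1 = 0
y[2] = 2*-1 + -1*-1 + 1*2 = 1
y[3] = 2*-1 + -1*2 = -4
y[4] = 2*2 = 4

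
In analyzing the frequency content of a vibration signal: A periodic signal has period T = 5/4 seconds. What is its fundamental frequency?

The fundamental frequency is the reciprocal of the period.
f = 1/T = 1/(5/4) = 4/5 Hz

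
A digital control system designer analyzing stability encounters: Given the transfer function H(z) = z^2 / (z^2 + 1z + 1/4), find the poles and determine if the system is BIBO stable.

Poles are roots of the denominator: z^2 + 1z + 1/4 = 0.
Quadratic formula: z = [-(1) +/- sqrt((1)^2 - 4*(1/4))] / 2
Discriminant = 1 - 1 = 0; sqrt = 0.
z = (-1 +/- 0) / 2 = -1/2 (repeated root).
|p1| = 1/2, |p2| = 1/2.
For BIBO stability, all poles must lie inside the unit circle (|p| < 1).
System is STABLE since both |p| < 1.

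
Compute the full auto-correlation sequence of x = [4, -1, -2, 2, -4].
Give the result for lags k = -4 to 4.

r_xx[k] = sum_m x[m]*x[m+k], indexed from 0, for k = -4 to 4:
  r_xx[-4] = x[4]*x[0] = -16
  r_xx[-3] = x[3]*x[0] + x[4]*x[1] = 12
  r_xx[-2] = x[2]*x[0] + x[3]*x[1] + x[4]*x[2] = -2
  r_xx[-1] = x[1]*x[0] + x[2]*x[1] + x[3]*x[2] + x[4]*x[3] = -14
  r_xx[0] = x[0]*x[0] + x[1]*x[1] + x[2]*x[2] + x[3]*x[3] + x[4]*x[4] = 41
  r_xx[1] = x[0]*x[1] + x[1]*x[2] + x[2]*x[3] + x[3]*x[4] = -14
  r_xx[2] = x[0]*x[2] + x[1]*x[3] + x[2]*x[4] = -2
  r_xx[3] = x[0]*x[3] + x[1]*x[4] = 12
  r_xx[4] = x[0]*x[4] = -16
r_xx = [-16, 12, -2, -14, 41, -14, -2, 12, -16]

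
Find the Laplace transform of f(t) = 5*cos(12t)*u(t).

Standard pair: cos(wt)*u(t) <-> s/(s^2+w^2)
With w = 12: L{5*cos(12t)*u(t)} = 5s/(s^2+144)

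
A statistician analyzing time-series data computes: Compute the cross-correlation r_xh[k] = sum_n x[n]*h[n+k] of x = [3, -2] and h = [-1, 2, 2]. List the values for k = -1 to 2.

Both sequences indexed from 0 and zero outside their support.
Lags with overlap: k = -1 to 2.
  r_xh[-1] = x[1]*h[0] = 2
  r_xh[0] = x[0]*h[0] + x[1]*h[1] = -7
  r_xh[1] = x[0]*h[1] + x[1]*h[2] = 2
  r_xh[2] = x[0]*h[2] = 6
r_xh = [2, -7, 2, 6] (for k = -1, ..., 2)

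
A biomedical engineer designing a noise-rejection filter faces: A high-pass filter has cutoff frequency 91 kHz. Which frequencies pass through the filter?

A high-pass filter passes all frequencies above the cutoff frequency 91 kHz and attenuates lower frequencies.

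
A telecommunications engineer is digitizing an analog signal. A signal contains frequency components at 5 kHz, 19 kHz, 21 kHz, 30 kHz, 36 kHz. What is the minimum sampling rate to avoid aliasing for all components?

The highest frequency component is f_max = 36 kHz.
Nyquist rate = 2 * f_max = 2 * 36 kHz = 72 kHz.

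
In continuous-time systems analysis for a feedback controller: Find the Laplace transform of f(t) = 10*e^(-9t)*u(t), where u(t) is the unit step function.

Standard Laplace transform pair:
e^(-at)*u(t) <-> 1/(s+a)
With a = 9: L{10*e^(-9t)*u(t)} = 10/(s+9), ROC: Re(s) > -9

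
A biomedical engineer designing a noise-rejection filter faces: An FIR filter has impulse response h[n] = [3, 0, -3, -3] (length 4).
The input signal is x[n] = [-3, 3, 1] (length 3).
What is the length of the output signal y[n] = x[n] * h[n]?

For linear convolution, the output length is:
len(y) = len(x) + len(h) - 1 = 3 + 4 - 1 = 6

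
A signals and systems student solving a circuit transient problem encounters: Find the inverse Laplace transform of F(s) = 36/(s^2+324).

Standard pair: w/(s^2+w^2) <-> sin(wt)*u(t)
Recognize w^2 = 324, so w = 18; numerator 36 = 2*18.
f(t) = 2*sin(18t)*u(t)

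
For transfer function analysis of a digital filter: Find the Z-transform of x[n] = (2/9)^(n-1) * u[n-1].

Time-shifting property: if X(z) = Z{x[n]}, then Z{x[n-d]} = z^(-d) * X(z)
X(z) = z/(z - 2/9) for x[n] = (2/9)^n * u[n]
Z{x[n-1]} = z^(-1) * z/(z - 2/9) = 1/(z - 2/9)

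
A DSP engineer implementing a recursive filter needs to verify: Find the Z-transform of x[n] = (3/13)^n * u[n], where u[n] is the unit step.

The Z-transform of a^n * u[n] is z/(z-a) for |z| > |a|.
Here a = 3/13, so X(z) = z/(z - (3/13)) = 13z/(13z - 3)
ROC: |z| > 3/13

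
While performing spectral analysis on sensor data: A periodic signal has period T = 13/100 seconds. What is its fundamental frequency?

The fundamental frequency is the reciprocal of the period.
f = 1/T = 1/(13/100) = 100/13 Hz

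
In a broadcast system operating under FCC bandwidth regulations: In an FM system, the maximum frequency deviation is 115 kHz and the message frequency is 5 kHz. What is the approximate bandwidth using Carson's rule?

Carson's rule: BW = 2*(delta_f + f_m)
= 2*(115 + 5) kHz = 240 kHz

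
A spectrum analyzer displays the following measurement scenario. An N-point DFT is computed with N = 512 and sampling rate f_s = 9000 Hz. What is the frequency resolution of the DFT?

DFT frequency resolution = f_s / N
= 9000 / 512 = 1125/64 Hz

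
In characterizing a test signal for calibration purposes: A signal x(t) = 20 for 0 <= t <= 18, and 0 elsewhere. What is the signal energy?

Energy = integral of |x(t)|^2 dt over the signal duration
= 20^2 * 18 = 400 * 18 = 7200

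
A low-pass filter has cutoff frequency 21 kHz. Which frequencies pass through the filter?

A low-pass filter passes all frequencies below the cutoff frequency 21 kHz and attenuates higher frequencies.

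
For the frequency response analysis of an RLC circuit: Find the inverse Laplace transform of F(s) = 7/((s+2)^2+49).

Standard pair: w/((s+a)^2+w^2) <-> e^(-at)*sin(wt)*u(t)
With a=2, w=7: f(t) = e^(-2t)*sin(7t)*u(t)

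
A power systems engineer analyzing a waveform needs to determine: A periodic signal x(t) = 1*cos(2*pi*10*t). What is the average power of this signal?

Average power of A*cos(wt) is A^2/2.
P = 1^2 / 2 = 1/2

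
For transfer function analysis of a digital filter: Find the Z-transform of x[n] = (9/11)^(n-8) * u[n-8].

Time-shifting property: if X(z) = Z{x[n]}, then Z{x[n-d]} = z^(-d) * X(z)
X(z) = z/(z - 9/11) for x[n] = (9/11)^n * u[n]
Z{x[n-8]} = z^(-8) * z/(z - 9/11) = z^(-7)/(z - 9/11)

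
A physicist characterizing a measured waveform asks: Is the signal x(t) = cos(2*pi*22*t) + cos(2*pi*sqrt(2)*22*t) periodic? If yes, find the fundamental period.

f1 = 22 Hz, f2 = 22*sqrt(2) Hz
Ratio f2/f1 = sqrt(2), which is irrational.
Since the frequency ratio is irrational, no common period exists.
The signal is not periodic.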